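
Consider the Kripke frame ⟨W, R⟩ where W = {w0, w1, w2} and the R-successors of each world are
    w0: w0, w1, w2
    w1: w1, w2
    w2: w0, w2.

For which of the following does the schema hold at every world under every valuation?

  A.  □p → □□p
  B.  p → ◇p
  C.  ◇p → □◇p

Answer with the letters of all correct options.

B

R is reflexive: each world relates to itself.
R is not transitive: w1 R w2 and w2 R w0 but not w1 R w0.
R is not euclidean: w0 R w1 and w0 R w0 but not w1 R w0.
(A) □p → □□p (axiom 4) characterises the transitive frames. R is not transitive — not valid.
(B) p → ◇p is the dual of axiom T, which corresponds to reflexivity. R is reflexive — valid.
(C) ◇p → □◇p is axiom 5; it is valid on a frame exactly when R is euclidean. R is not euclidean, so not valid.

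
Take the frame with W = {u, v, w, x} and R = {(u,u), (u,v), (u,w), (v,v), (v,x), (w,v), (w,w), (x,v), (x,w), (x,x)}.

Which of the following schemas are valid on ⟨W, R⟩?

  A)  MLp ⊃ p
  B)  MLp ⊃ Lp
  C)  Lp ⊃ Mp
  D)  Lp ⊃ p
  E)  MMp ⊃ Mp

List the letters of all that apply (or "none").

C, D

R is reflexive: each world relates to itself.
R is not symmetric: u R v but not v R u.
R is not transitive: u R v and v R x but not u R x.
R is not euclidean: u R v and u R u but not v R u.
R is serial: every world has an R-successor.
(A) MLp ⊃ p is the dual of axiom B; it is valid on a frame exactly when R is symmetric. R is not symmetric, so not valid.
(B) MLp ⊃ Lp is the dual of axiom 5; it is valid on a frame exactly when R is euclidean. R is not euclidean, so not valid.
(C) Lp ⊃ Mp is axiom D, which corresponds to seriality. R is serial — valid.
(D) axiom T: valid iff R is reflexive. R is reflexive — valid.
(E) MMp ⊃ Mp is the dual of axiom 4, which corresponds to transitivity. R is not transitive — not valid.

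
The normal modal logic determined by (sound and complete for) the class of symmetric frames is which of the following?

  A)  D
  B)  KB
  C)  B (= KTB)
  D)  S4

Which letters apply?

(A) D is determined by the class of serial frames.
(B) KB is determined by exactly this class.
(C) B (= KTB) is determined by the class of reflexive and symmetric frames.
(D) S4 is determined by the class of reflexive and transitive frames.

B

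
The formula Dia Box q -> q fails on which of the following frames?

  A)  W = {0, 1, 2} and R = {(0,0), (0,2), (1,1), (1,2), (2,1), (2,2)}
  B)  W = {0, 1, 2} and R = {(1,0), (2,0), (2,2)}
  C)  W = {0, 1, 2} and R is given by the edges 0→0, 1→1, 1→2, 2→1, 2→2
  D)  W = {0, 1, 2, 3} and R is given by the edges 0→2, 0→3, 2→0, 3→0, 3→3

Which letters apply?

The schema Dia Box q -> q is the dual of axiom B; it is valid on a frame iff R is symmetric.
(A) R is not symmetric (0 R 2 but not 2 R 0), so the schema fails here.
(B) R is not symmetric (1 R 0 but not 0 R 1), so the schema fails here.
(C) R is symmetric (every R-edge is matched by its reverse), so the schema is valid here.
(D) R is symmetric (every R-edge is matched by its reverse), so the schema is valid here.

A, B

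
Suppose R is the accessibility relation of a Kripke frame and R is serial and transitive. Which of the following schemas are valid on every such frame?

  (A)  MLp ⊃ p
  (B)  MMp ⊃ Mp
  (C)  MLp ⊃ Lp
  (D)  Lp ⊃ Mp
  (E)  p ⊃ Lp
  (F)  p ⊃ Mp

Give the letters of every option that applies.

B, D

(A) MLp ⊃ p (the dual of axiom B) characterises the symmetric frames. Such an R need not be symmetric — not valid.
(B) MMp ⊃ Mp (the dual of axiom 4) characterises the transitive frames. Every such R is transitive — valid.
(C) MLp ⊃ Lp (the dual of axiom 5) characterises the euclidean frames. Such an R need not be euclidean — not valid.
(D) Lp ⊃ Mp is axiom D, which corresponds to seriality. Every such R is serial — valid.
(E) p ⊃ Lp is equivalent to ◇p→p; it holds exactly when R ⊆ identity. Such an R need not be a subset of the identity — not valid.
(F) p ⊃ Mp is the dual of axiom T; it is valid on a frame exactly when R is reflexive. Such an R need not be reflexive, so not valid.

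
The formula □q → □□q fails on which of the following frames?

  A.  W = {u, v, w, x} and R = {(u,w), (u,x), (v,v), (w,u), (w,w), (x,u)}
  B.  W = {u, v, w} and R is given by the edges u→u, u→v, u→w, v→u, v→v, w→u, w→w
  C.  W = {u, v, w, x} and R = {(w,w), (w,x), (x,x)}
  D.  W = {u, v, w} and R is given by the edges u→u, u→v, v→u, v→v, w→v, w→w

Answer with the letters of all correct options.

A, B, D

The schema □q → □□q is axiom 4; it is valid on a frame iff R is transitive.
(A) R is not transitive (u R w and w R u but not u R u), so the schema fails here.
(B) R is not transitive (v R u and u R w but not v R w), so the schema fails here.
(C) R is transitive (R is closed under composition), so the schema is valid here.
(D) R is not transitive (w R v and v R u but not w R u), so the schema fails here.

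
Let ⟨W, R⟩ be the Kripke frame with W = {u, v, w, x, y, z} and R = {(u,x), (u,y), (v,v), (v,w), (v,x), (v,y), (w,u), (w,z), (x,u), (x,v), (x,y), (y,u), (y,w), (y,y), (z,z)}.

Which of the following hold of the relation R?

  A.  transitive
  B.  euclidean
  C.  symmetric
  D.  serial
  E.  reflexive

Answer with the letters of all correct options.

(A) not transitive: u R x and x R u but not u R u.
(B) not euclidean: u R y and u R x but not y R x.
(C) not symmetric: v R w but not w R v.
(D) serial: every world has an R-successor.
(E) not reflexive: not u R u.

D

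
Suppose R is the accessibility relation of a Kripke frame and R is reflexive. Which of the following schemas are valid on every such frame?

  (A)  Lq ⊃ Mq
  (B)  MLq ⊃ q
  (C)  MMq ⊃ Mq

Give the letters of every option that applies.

A reflexive relation is serial.
(A) axiom D: valid iff R is serial. Every such R is serial — valid.
(B) the dual of axiom B: valid iff R is symmetric. Such an R need not be symmetric — not valid.
(C) MMq ⊃ Mq is the dual of axiom 4; it is valid on a frame exactly when R is transitive. Such an R need not be transitive, so not valid.

A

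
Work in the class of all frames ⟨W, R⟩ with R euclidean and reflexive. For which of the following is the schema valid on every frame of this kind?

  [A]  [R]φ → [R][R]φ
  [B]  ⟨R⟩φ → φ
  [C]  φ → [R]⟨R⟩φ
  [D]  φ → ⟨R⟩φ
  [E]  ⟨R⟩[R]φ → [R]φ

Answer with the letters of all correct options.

A, C, D, E

A reflexive euclidean relation is also symmetric (from wRw and wRv the euclidean condition gives vRw) and hence transitive; it is an equivalence relation.
(A) [R]φ → [R][R]φ is axiom 4, which corresponds to transitivity. Every such R is transitive — valid.
(B) ⟨R⟩φ → φ (the converse of T) corresponds to R being a subset of the identity. Such an R need not be a subset of the identity, so not valid.
(C) φ → [R]⟨R⟩φ is axiom B; it is valid on a frame exactly when R is symmetric. Every such R is symmetric, so valid.
(D) the dual of axiom T: valid iff R is reflexive. Every such R is reflexive — valid.
(E) ⟨R⟩[R]φ → [R]φ is the dual of axiom 5, which corresponds to the euclidean property. Every such R is euclidean — valid.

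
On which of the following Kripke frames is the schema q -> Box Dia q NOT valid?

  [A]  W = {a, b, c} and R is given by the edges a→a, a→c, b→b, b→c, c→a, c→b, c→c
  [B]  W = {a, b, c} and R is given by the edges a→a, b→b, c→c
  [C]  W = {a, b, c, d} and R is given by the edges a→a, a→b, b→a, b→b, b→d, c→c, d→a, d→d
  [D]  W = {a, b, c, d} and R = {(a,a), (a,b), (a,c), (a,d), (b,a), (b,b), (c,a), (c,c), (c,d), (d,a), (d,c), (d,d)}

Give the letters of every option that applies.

C

The schema q -> Box Dia q is axiom B; it is valid on a frame iff R is symmetric.
(A) R is symmetric (every R-edge is matched by its reverse), so the schema is valid here.
(B) R is symmetric (every R-edge is matched by its reverse), so the schema is valid here.
(C) R is not symmetric (b R d but not d R b), so the schema fails here.
(D) R is symmetric (every R-edge is matched by its reverse), so the schema is valid here.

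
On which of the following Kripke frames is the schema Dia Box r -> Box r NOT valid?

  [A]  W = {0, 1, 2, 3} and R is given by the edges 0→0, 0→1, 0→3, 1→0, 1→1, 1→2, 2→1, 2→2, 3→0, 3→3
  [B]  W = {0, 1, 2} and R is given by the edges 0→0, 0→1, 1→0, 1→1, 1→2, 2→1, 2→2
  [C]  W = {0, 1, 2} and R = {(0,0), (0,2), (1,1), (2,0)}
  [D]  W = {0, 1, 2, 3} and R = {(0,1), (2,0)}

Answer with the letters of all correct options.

The schema Dia Box r -> Box r is the dual of axiom 5; it is valid on a frame iff R is euclidean.
(A) R is not euclidean (0 R 1 and 0 R 3 but not 1 R 3), so the schema fails here.
(B) R is not euclidean (1 R 0 and 1 R 2 but not 0 R 2), so the schema fails here.
(C) R is not euclidean (0 R 2 and 0 R 2 but not 2 R 2), so the schema fails here.
(D) R is not euclidean (0 R 1 and 0 R 1 but not 1 R 1), so the schema fails here.

A, B, C, D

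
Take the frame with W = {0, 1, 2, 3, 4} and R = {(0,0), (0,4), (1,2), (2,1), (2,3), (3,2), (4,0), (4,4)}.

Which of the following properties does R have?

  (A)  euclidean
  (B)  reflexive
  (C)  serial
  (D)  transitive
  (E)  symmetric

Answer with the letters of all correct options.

(A) not euclidean: 2 R 1 and 2 R 3 but not 1 R 3.
(B) not reflexive: not 1 R 1.
(C) serial: every world has an R-successor.
(D) not transitive: 1 R 2 and 2 R 1 but not 1 R 1.
(E) symmetric: every R-edge is matched by its reverse.

C, E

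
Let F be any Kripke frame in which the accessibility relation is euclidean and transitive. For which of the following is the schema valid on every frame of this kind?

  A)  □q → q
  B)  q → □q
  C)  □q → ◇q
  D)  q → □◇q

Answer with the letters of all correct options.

(A) □q → q is axiom T; it is valid on a frame exactly when R is reflexive. Such an R need not be reflexive, so not valid.
(B) q → □q (equivalent to ◇p→p) corresponds to R being a subset of the identity. Such an R need not be a subset of the identity, so not valid.
(C) □q → ◇q is axiom D, which corresponds to seriality. Such an R need not be serial — not valid.
(D) axiom B: valid iff R is symmetric. Such an R need not be symmetric — not valid.

none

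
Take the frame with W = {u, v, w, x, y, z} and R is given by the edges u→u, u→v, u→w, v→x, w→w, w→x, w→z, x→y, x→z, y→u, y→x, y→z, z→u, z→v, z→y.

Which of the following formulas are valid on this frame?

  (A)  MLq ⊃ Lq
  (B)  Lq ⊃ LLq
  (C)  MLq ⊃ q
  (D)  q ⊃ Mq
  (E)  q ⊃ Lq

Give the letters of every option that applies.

none

R is not reflexive: not v R v.
R is not symmetric: u R v but not v R u.
R is not transitive: u R v and v R x but not u R x.
R is not euclidean: u R v and u R u but not v R u.
R is not a subset of the identity: u R v with u ≠ v.
(A) MLq ⊃ Lq is the dual of axiom 5, which corresponds to the euclidean property. R is not euclidean — not valid.
(B) Lq ⊃ LLq is axiom 4; it is valid on a frame exactly when R is transitive. R is not transitive, so not valid.
(C) MLq ⊃ q (the dual of axiom B) characterises the symmetric frames. R is not symmetric — not valid.
(D) q ⊃ Mq (the dual of axiom T) characterises the reflexive frames. R is not reflexive — not valid.
(E) q ⊃ Lq (equivalent to ◇p→p) corresponds to R being a subset of the identity. Here R ⊄ identity, so not valid.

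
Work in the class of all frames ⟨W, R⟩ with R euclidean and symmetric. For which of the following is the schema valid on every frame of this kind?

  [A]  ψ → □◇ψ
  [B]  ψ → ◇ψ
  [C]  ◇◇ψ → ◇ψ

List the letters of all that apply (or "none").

A symmetric euclidean relation is transitive (uRv and vRw give vRu by symmetry, then uRw by the euclidean condition, applied at v).
(A) ψ → □◇ψ (axiom B) characterises the symmetric frames. Every such R is symmetric — valid.
(B) the dual of axiom T: valid iff R is reflexive. Such an R need not be reflexive — not valid.
(C) ◇◇ψ → ◇ψ is the dual of axiom 4; it is valid on a frame exactly when R is transitive. Every such R is transitive, so valid.

A, C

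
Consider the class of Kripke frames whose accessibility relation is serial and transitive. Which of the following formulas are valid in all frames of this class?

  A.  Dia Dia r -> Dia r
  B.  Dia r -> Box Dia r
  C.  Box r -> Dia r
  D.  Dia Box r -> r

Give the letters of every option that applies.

(A) Dia Dia r -> Dia r is the dual of axiom 4, which corresponds to transitivity. Every such R is transitive — valid.
(B) Dia r -> Box Dia r (axiom 5) characterises the euclidean frames. Such an R need not be euclidean — not valid.
(C) Box r -> Dia r is axiom D; it is valid on a frame exactly when R is serial. Every such R is serial, so valid.
(D) the dual of axiom B: valid iff R is symmetric. Such an R need not be symmetric — not valid.

A, C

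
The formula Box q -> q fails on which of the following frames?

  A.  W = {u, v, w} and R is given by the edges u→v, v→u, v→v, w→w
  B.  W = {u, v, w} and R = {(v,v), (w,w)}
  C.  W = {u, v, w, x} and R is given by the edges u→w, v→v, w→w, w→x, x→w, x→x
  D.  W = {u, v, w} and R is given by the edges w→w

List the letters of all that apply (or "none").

A, B, C, D

The schema Box q -> q is axiom T; it is valid on a frame iff R is reflexive.
(A) R is not reflexive (not u R u), so the schema fails here.
(B) R is not reflexive (not u R u), so the schema fails here.
(C) R is not reflexive (not u R u), so the schema fails here.
(D) R is not reflexive (not u R u), so the schema fails here.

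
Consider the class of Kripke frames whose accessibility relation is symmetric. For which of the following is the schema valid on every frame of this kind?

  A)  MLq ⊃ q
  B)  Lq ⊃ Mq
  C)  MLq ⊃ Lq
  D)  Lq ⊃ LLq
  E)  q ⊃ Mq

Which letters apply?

A

(A) MLq ⊃ q (the dual of axiom B) characterises the symmetric frames. Every such R is symmetric — valid.
(B) Lq ⊃ Mq is axiom D, which corresponds to seriality. Such an R need not be serial — not valid.
(C) MLq ⊃ Lq is the dual of axiom 5; it is valid on a frame exactly when R is euclidean. Such an R need not be euclidean, so not valid.
(D) axiom 4: valid iff R is transitive. Such an R need not be transitive — not valid.
(E) the dual of axiom T: valid iff R is reflexive. Such an R need not be reflexive — not valid.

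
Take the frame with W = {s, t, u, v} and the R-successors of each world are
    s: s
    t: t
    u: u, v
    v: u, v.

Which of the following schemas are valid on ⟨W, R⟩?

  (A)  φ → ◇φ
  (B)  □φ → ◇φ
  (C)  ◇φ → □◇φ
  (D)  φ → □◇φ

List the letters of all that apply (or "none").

A, B, C, D

R is reflexive: each world relates to itself.
R is symmetric: every R-edge is matched by its reverse.
R is euclidean: any two R-successors of the same world are R-related.
R is serial: every world has an R-successor.
(A) φ → ◇φ is the dual of axiom T; it is valid on a frame exactly when R is reflexive. R is reflexive, so valid.
(B) □φ → ◇φ is axiom D; it is valid on a frame exactly when R is serial. R is serial, so valid.
(C) ◇φ → □◇φ is axiom 5, which corresponds to the euclidean property. R is euclidean — valid.
(D) φ → □◇φ is axiom B, which corresponds to symmetry. R is symmetric — valid.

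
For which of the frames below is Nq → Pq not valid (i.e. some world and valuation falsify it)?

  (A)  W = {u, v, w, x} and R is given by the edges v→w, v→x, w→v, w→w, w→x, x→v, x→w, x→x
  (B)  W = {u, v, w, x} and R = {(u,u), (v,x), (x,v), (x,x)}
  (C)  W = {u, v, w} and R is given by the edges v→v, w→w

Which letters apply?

The schema Nq → Pq is axiom D; it is valid on a frame iff R is serial.
(A) R is not serial (u has no R-successor), so the schema fails here.
(B) R is not serial (w has no R-successor), so the schema fails here.
(C) R is not serial (u has no R-successor), so the schema fails here.

A, B, C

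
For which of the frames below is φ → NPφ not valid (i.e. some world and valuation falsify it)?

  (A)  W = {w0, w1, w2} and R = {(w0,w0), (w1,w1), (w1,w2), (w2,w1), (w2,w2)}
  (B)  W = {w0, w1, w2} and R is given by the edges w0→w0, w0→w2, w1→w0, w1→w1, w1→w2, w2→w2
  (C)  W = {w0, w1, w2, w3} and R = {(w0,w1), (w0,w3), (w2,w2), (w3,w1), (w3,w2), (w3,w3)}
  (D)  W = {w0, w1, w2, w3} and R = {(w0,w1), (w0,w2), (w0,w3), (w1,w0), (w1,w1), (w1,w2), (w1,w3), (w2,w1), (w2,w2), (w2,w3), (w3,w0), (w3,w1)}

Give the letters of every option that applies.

B, C, D

The schema φ → NPφ is axiom B; it is valid on a frame iff R is symmetric.
(A) R is symmetric (every R-edge is matched by its reverse), so the schema is valid here.
(B) R is not symmetric (w0 R w2 but not w2 R w0), so the schema fails here.
(C) R is not symmetric (w0 R w1 but not w1 R w0), so the schema fails here.
(D) R is not symmetric (w0 R w2 but not w2 R w0), so the schema fails here.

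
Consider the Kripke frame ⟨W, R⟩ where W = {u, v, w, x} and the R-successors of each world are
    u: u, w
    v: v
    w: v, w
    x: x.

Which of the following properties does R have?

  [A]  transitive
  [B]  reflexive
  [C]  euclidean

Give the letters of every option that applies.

B

(A) not transitive: u R w and w R v but not u R v.
(B) reflexive: each world relates to itself.
(C) not euclidean: u R w and u R u but not w R u.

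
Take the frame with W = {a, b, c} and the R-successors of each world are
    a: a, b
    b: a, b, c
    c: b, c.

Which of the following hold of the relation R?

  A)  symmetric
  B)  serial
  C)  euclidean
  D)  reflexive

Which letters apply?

A, B, D

(A) symmetric: every R-edge is matched by its reverse.
(B) serial: every world has an R-successor.
(C) not euclidean: b R a and b R c but not a R c.
(D) reflexive: each world relates to itself.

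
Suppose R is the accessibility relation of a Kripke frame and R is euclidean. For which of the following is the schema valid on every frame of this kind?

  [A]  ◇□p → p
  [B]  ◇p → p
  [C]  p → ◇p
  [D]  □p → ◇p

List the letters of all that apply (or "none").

(A) the dual of axiom B: valid iff R is symmetric. Such an R need not be symmetric — not valid.
(B) ◇p → p is the converse of T; it holds exactly when R ⊆ identity. Such an R need not be a subset of the identity — not valid.
(C) p → ◇p is the dual of axiom T, which corresponds to reflexivity. Such an R need not be reflexive — not valid.
(D) □p → ◇p is axiom D; it is valid on a frame exactly when R is serial. Such an R need not be serial, so not valid.

none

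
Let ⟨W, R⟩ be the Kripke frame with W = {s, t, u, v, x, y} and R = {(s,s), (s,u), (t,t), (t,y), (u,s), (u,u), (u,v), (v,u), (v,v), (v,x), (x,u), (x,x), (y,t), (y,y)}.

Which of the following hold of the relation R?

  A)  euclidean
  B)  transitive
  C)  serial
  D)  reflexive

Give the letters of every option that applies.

C, D

(A) not euclidean: u R s and u R v but not s R v.
(B) not transitive: s R u and u R v but not s R v.
(C) serial: every world has an R-successor.
(D) reflexive: each world relates to itself.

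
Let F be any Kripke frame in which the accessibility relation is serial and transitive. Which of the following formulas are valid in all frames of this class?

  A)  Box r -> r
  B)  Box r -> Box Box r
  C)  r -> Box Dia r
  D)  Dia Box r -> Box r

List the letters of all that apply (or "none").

B

(A) Box r -> r is axiom T, which corresponds to reflexivity. Such an R need not be reflexive — not valid.
(B) Box r -> Box Box r is axiom 4; it is valid on a frame exactly when R is transitive. Every such R is transitive, so valid.
(C) r -> Box Dia r is axiom B, which corresponds to symmetry. Such an R need not be symmetric — not valid.
(D) Dia Box r -> Box r (the dual of axiom 5) characterises the euclidean frames. Such an R need not be euclidean — not valid.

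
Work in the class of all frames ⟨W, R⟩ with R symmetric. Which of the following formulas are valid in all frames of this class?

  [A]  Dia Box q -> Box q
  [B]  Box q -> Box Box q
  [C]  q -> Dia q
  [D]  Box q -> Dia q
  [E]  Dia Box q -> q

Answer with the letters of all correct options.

E

(A) Dia Box q -> Box q (the dual of axiom 5) characterises the euclidean frames. Such an R need not be euclidean — not valid.
(B) Box q -> Box Box q (axiom 4) characterises the transitive frames. Such an R need not be transitive — not valid.
(C) the dual of axiom T: valid iff R is reflexive. Such an R need not be reflexive — not valid.
(D) Box q -> Dia q (axiom D) characterises the serial frames. Such an R need not be serial — not valid.
(E) Dia Box q -> q is the dual of axiom B; it is valid on a frame exactly when R is symmetric. Every such R is symmetric, so valid.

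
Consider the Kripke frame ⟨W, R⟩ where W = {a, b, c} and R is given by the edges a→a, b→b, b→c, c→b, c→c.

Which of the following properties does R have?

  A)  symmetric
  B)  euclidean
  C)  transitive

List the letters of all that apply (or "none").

A, B, C

(A) symmetric: every R-edge is matched by its reverse.
(B) euclidean: any two R-successors of the same world are R-related.
(C) transitive: R is closed under composition.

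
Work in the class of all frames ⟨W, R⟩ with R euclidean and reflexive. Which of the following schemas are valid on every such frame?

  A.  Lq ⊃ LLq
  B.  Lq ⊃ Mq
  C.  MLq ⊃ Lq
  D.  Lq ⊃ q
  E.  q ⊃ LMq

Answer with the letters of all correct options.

A reflexive euclidean relation is also symmetric (from wRw and wRv the euclidean condition gives vRw) and hence transitive; it is an equivalence relation.
(A) Lq ⊃ LLq is axiom 4, which corresponds to transitivity. Every such R is transitive — valid.
(B) axiom D: valid iff R is serial. Every such R is serial — valid.
(C) the dual of axiom 5: valid iff R is euclidean. Every such R is euclidean — valid.
(D) Lq ⊃ q is axiom T, which corresponds to reflexivity. Every such R is reflexive — valid.
(E) q ⊃ LMq is axiom B, which corresponds to symmetry. Every such R is symmetric — valid.

A, B, C, D, E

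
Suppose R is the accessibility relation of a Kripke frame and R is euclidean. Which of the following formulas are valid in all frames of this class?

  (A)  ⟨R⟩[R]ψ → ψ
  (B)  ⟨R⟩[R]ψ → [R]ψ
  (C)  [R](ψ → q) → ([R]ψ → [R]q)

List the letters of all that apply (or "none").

B, C

(A) ⟨R⟩[R]ψ → ψ is the dual of axiom B; it is valid on a frame exactly when R is symmetric. Such an R need not be symmetric, so not valid.
(B) ⟨R⟩[R]ψ → [R]ψ is the dual of axiom 5, which corresponds to the euclidean property. Every such R is euclidean — valid.
(C) [R](ψ → q) → ([R]ψ → [R]q) is axiom K, valid on every Kripke frame — valid.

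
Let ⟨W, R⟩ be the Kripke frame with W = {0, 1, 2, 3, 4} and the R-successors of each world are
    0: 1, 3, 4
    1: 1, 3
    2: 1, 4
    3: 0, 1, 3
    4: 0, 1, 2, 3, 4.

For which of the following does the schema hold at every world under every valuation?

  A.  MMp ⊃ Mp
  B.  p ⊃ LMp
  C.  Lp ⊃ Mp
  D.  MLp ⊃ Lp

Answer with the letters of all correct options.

R is not symmetric: 0 R 1 but not 1 R 0.
R is not transitive: 0 R 3 and 3 R 0 but not 0 R 0.
R is not euclidean: 0 R 1 and 0 R 4 but not 1 R 4.
R is serial: every world has an R-successor.
(A) the dual of axiom 4: valid iff R is transitive. R is not transitive — not valid.
(B) p ⊃ LMp is axiom B; it is valid on a frame exactly when R is symmetric. R is not symmetric, so not valid.
(C) Lp ⊃ Mp (axiom D) characterises the serial frames. R is serial — valid.
(D) MLp ⊃ Lp (the dual of axiom 5) characterises the euclidean frames. R is not euclidean — not valid.

C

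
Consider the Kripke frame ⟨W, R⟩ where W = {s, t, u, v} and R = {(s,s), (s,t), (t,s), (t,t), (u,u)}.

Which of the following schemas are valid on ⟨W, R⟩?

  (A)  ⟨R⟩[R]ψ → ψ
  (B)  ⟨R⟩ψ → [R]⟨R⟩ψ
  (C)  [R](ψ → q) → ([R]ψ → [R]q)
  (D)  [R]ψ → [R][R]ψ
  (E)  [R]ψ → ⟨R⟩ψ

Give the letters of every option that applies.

A, B, C, D

R is symmetric: every R-edge is matched by its reverse.
R is transitive: R is closed under composition.
R is euclidean: any two R-successors of the same world are R-related.
R is not serial: v has no R-successor.
(A) ⟨R⟩[R]ψ → ψ (the dual of axiom B) characterises the symmetric frames. R is symmetric — valid.
(B) ⟨R⟩ψ → [R]⟨R⟩ψ is axiom 5; it is valid on a frame exactly when R is euclidean. R is euclidean, so valid.
(C) [R](ψ → q) → ([R]ψ → [R]q) is the K axiom; it holds on all frames — valid.
(D) [R]ψ → [R][R]ψ is axiom 4, which corresponds to transitivity. R is transitive — valid.
(E) axiom D: valid iff R is serial. R is not serial — not valid.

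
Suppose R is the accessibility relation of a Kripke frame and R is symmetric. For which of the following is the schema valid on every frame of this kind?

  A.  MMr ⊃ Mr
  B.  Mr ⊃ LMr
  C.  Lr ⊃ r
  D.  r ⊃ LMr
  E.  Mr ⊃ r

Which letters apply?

D

(A) MMr ⊃ Mr is the dual of axiom 4, which corresponds to transitivity. Such an R need not be transitive — not valid.
(B) Mr ⊃ LMr is axiom 5, which corresponds to the euclidean property. Such an R need not be euclidean — not valid.
(C) Lr ⊃ r is axiom T, which corresponds to reflexivity. Such an R need not be reflexive — not valid.
(D) r ⊃ LMr is axiom B; it is valid on a frame exactly when R is symmetric. Every such R is symmetric, so valid.
(E) Mr ⊃ r is valid only on frames where every R-edge is a self-loop. Such an R need not be a subset of the identity — not valid.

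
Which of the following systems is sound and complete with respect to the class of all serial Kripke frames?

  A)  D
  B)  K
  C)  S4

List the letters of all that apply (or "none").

A

(A) D is determined by exactly this class.
(B) K is determined by the class of arbitrary frames.
(C) S4 is determined by the class of reflexive and transitive frames.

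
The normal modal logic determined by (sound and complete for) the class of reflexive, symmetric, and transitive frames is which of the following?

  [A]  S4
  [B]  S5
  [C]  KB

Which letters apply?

(A) S4 is determined by the class of reflexive and transitive frames.
(B) S5 is determined by exactly this class.
(C) KB is determined by the class of symmetric frames.

B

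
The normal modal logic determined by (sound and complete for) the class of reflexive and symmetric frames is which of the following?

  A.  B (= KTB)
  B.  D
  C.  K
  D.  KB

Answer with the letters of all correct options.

(A) B (= KTB) is determined by exactly this class.
(B) D is determined by the class of serial frames.
(C) K is determined by the class of arbitrary frames.
(D) KB is determined by the class of symmetric frames.

A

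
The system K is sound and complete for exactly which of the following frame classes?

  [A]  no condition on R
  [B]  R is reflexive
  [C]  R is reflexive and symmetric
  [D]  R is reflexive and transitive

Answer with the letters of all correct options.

(A) K is sound and complete for exactly this class.
(B) this class determines T (= KT), not K.
(C) this class determines B (= KTB), not K.
(D) this class determines S4, not K.

A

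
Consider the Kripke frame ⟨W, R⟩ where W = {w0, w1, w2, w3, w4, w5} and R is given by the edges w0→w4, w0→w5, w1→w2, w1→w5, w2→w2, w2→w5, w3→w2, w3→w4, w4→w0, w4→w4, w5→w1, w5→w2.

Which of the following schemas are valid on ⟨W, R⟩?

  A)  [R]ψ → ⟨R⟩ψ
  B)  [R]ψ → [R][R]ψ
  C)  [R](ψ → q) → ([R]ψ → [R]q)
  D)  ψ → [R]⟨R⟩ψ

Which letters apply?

A, C

R is not symmetric: w0 R w5 but not w5 R w0.
R is not transitive: w0 R w4 and w4 R w0 but not w0 R w0.
R is serial: every world has an R-successor.
(A) [R]ψ → ⟨R⟩ψ is axiom D; it is valid on a frame exactly when R is serial. R is serial, so valid.
(B) [R]ψ → [R][R]ψ is axiom 4; it is valid on a frame exactly when R is transitive. R is not transitive, so not valid.
(C) [R](ψ → q) → ([R]ψ → [R]q) is axiom K, valid on every Kripke frame — valid.
(D) ψ → [R]⟨R⟩ψ (axiom B) characterises the symmetric frames. R is not symmetric — not valid.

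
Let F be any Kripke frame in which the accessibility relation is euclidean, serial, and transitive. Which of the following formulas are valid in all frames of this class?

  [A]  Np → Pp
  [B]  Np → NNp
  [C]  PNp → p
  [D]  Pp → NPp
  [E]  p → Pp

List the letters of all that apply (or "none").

A, B, D

(A) axiom D: valid iff R is serial. Every such R is serial — valid.
(B) Np → NNp (axiom 4) characterises the transitive frames. Every such R is transitive — valid.
(C) PNp → p is the dual of axiom B; it is valid on a frame exactly when R is symmetric. Such an R need not be symmetric, so not valid.
(D) Pp → NPp is axiom 5, which corresponds to the euclidean property. Every such R is euclidean — valid.
(E) p → Pp is the dual of axiom T; it is valid on a frame exactly when R is reflexive. Such an R need not be reflexive, so not valid.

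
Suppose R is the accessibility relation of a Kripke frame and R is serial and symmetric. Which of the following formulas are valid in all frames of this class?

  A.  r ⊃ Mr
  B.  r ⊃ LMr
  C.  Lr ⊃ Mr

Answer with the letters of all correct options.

B, C

(A) r ⊃ Mr is the dual of axiom T, which corresponds to reflexivity. Such an R need not be reflexive — not valid.
(B) r ⊃ LMr is axiom B, which corresponds to symmetry. Every such R is symmetric — valid.
(C) Lr ⊃ Mr (axiom D) characterises the serial frames. Every such R is serial — valid.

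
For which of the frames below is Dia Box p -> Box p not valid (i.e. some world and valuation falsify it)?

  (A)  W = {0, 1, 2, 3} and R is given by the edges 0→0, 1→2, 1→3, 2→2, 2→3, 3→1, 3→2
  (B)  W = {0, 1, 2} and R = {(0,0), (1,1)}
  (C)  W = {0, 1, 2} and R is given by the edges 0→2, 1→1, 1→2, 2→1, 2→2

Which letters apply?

A

The schema Dia Box p -> Box p is the dual of axiom 5; it is valid on a frame iff R is euclidean.
(A) R is not euclidean (3 R 2 and 3 R 1 but not 2 R 1), so the schema fails here.
(B) R is euclidean (any two R-successors of the same world are R-related), so the schema is valid here.
(C) R is euclidean (any two R-successors of the same world are R-related), so the schema is valid here.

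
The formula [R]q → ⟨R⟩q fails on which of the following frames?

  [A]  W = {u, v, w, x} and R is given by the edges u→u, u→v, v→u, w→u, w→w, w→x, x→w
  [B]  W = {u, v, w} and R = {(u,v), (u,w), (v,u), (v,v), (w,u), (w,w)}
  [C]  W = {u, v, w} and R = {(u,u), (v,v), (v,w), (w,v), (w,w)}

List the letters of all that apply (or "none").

The schema [R]q → ⟨R⟩q is axiom D; it is valid on a frame iff R is serial.
(A) R is serial (every world has an R-successor), so the schema is valid here.
(B) R is serial (every world has an R-successor), so the schema is valid here.
(C) R is serial (every world has an R-successor), so the schema is valid here.

none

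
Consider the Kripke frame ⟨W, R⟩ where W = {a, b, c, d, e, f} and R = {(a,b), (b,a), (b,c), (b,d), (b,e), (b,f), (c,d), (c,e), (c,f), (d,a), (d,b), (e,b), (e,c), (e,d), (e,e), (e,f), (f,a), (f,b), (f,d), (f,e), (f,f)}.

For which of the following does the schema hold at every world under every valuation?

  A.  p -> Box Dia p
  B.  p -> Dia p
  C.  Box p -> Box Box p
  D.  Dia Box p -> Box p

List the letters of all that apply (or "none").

none

R is not reflexive: not a R a.
R is not symmetric: b R c but not c R b.
R is not transitive: a R b and b R a but not a R a.
R is not euclidean: b R a and b R c but not a R c.
(A) p -> Box Dia p is axiom B, which corresponds to symmetry. R is not symmetric — not valid.
(B) p -> Dia p is the dual of axiom T; it is valid on a frame exactly when R is reflexive. R is not reflexive, so not valid.
(C) axiom 4: valid iff R is transitive. R is not transitive — not valid.
(D) Dia Box p -> Box p is the dual of axiom 5, which corresponds to the euclidean property. R is not euclidean — not valid.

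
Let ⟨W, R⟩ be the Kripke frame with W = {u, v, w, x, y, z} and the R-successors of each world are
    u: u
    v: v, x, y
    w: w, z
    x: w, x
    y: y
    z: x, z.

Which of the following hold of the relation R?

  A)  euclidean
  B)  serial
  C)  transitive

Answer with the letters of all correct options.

B

(A) not euclidean: v R x and v R v but not x R v.
(B) serial: every world has an R-successor.
(C) not transitive: v R x and x R w but not v R w.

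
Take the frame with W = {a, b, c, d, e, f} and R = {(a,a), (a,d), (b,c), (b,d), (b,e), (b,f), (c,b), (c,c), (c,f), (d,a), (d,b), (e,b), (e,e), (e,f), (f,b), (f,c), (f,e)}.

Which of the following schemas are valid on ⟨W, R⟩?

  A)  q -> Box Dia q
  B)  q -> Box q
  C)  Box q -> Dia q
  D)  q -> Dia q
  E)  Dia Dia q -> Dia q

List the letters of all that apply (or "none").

A, C

R is not reflexive: not b R b.
R is symmetric: every R-edge is matched by its reverse.
R is not transitive: a R d and d R b but not a R b.
R is serial: every world has an R-successor.
R is not a subset of the identity: a R d with a ≠ d.
(A) axiom B: valid iff R is symmetric. R is symmetric — valid.
(B) q -> Box q is equivalent to ◇p→p; it holds exactly when R ⊆ identity. Here R ⊄ identity — not valid.
(C) axiom D: valid iff R is serial. R is serial — valid.
(D) the dual of axiom T: valid iff R is reflexive. R is not reflexive — not valid.
(E) Dia Dia q -> Dia q (the dual of axiom 4) characterises the transitive frames. R is not transitive — not valid.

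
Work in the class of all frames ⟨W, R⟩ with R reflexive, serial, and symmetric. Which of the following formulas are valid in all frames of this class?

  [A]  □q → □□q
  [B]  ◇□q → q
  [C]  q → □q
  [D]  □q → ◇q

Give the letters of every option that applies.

B, D

(A) □q → □□q is axiom 4; it is valid on a frame exactly when R is transitive. Such an R need not be transitive, so not valid.
(B) ◇□q → q (the dual of axiom B) characterises the symmetric frames. Every such R is symmetric — valid.
(C) q → □q is equivalent to ◇p→p; it holds exactly when R ⊆ identity. Such an R need not be a subset of the identity — not valid.
(D) □q → ◇q is axiom D; it is valid on a frame exactly when R is serial. Every such R is serial, so valid.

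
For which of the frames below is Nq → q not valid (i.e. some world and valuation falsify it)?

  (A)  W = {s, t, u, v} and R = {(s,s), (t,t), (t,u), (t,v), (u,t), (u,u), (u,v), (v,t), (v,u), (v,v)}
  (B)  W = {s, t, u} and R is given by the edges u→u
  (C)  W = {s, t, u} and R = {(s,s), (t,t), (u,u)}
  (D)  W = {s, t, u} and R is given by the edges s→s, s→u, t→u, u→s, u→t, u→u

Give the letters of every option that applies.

The schema Nq → q is axiom T; it is valid on a frame iff R is reflexive.
(A) R is reflexive (each world relates to itself), so the schema is valid here.
(B) R is not reflexive (not s R s), so the schema fails here.
(C) R is reflexive (each world relates to itself), so the schema is valid here.
(D) R is not reflexive (not t R t), so the schema fails here.

B, D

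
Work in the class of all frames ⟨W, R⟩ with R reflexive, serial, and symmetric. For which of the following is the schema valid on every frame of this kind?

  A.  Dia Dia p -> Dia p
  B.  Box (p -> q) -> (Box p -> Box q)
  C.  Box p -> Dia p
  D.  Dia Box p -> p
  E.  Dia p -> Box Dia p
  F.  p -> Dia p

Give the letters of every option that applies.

(A) the dual of axiom 4: valid iff R is transitive. Such an R need not be transitive — not valid.
(B) Box (p -> q) -> (Box p -> Box q) is axiom K, valid on every Kripke frame — valid.
(C) Box p -> Dia p (axiom D) characterises the serial frames. Every such R is serial — valid.
(D) Dia Box p -> p is the dual of axiom B; it is valid on a frame exactly when R is symmetric. Every such R is symmetric, so valid.
(E) Dia p -> Box Dia p is axiom 5, which corresponds to the euclidean property. Such an R need not be euclidean — not valid.
(F) p -> Dia p is the dual of axiom T, which corresponds to reflexivity. Every such R is reflexive — valid.

B, C, D, F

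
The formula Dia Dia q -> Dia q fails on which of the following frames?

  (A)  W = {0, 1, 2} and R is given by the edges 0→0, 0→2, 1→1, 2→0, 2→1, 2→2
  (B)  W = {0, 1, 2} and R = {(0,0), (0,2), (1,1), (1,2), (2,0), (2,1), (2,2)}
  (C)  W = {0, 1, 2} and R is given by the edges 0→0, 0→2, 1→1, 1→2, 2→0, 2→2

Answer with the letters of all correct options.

A, B, C

The schema Dia Dia q -> Dia q is the dual of axiom 4; it is valid on a frame iff R is transitive.
(A) R is not transitive (0 R 2 and 2 R 1 but not 0 R 1), so the schema fails here.
(B) R is not transitive (0 R 2 and 2 R 1 but not 0 R 1), so the schema fails here.
(C) R is not transitive (1 R 2 and 2 R 0 but not 1 R 0), so the schema fails here.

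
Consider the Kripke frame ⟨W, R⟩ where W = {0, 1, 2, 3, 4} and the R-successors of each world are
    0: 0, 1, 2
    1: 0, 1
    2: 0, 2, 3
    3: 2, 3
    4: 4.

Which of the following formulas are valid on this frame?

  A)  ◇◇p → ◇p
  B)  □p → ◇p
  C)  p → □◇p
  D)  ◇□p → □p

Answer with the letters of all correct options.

R is symmetric: every R-edge is matched by its reverse.
R is not transitive: 0 R 2 and 2 R 3 but not 0 R 3.
R is not euclidean: 0 R 1 and 0 R 2 but not 1 R 2.
R is serial: every world has an R-successor.
(A) ◇◇p → ◇p is the dual of axiom 4; it is valid on a frame exactly when R is transitive. R is not transitive, so not valid.
(B) □p → ◇p is axiom D; it is valid on a frame exactly when R is serial. R is serial, so valid.
(C) p → □◇p is axiom B, which corresponds to symmetry. R is symmetric — valid.
(D) ◇□p → □p is the dual of axiom 5, which corresponds to the euclidean property. R is not euclidean — not valid.

B, C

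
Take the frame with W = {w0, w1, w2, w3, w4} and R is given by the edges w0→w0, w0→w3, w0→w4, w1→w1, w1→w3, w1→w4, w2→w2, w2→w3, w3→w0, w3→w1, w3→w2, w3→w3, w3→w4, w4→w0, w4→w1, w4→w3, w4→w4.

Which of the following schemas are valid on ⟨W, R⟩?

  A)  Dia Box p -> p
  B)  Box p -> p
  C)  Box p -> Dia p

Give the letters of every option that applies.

R is reflexive: each world relates to itself.
R is symmetric: every R-edge is matched by its reverse.
R is serial: every world has an R-successor.
(A) Dia Box p -> p is the dual of axiom B, which corresponds to symmetry. R is symmetric — valid.
(B) Box p -> p is axiom T; it is valid on a frame exactly when R is reflexive. R is reflexive, so valid.
(C) axiom D: valid iff R is serial. R is serial — valid.

A, B, C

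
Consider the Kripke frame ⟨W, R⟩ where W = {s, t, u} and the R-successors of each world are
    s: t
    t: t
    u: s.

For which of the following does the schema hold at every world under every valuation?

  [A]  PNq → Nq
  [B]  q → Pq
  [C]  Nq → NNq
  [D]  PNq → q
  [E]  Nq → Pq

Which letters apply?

E

R is not reflexive: not s R s.
R is not symmetric: s R t but not t R s.
R is not transitive: u R s and s R t but not u R t.
R is not euclidean: u R s and u R s but not s R s.
R is serial: every world has an R-successor.
(A) the dual of axiom 5: valid iff R is euclidean. R is not euclidean — not valid.
(B) q → Pq is the dual of axiom T, which corresponds to reflexivity. R is not reflexive — not valid.
(C) Nq → NNq is axiom 4, which corresponds to transitivity. R is not transitive — not valid.
(D) PNq → q is the dual of axiom B, which corresponds to symmetry. R is not symmetric — not valid.
(E) Nq → Pq is axiom D; it is valid on a frame exactly when R is serial. R is serial, so valid.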